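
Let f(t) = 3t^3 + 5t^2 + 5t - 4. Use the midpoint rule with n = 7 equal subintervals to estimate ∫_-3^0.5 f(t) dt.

Δt = (0.5 − (-3))/7 = 0.5.
Midpoints: -2.75, -2.25, -1.75, -1.25, -0.75, -0.25, 0.25.
f(-2.75) = -42.328125, f(-2.25) = -24.109375, f(-1.75) = -13.515625, f(-1.25) = -8.296875, f(-0.75) = -6.203125, f(-0.25) = -4.984375, f(0.25) = -2.390625.
Sum = Δt · [f(-2.75) + f(-2.25) + f(-1.75) + ...].
Sum = -50.9140625.

-50.9140625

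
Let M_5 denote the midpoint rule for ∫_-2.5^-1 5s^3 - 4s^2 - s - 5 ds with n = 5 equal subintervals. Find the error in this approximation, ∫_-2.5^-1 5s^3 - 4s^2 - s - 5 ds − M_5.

Exact integral: ∫_-2.5^-1 f(s) ds = -71.953125.
M_5 = -71.6128125.
Error = -71.953125 − (-71.6128125) = -0.3403125.

-0.3403125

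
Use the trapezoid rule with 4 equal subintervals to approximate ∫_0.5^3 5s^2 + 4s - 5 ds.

Δs = (3 − 0.5)/4 = 0.625.
f(0.5) = -1.75, f(1.125) = 5.828125, f(1.75) = 17.3125, f(2.375) = 32.703125, f(3) = 52.
T_4 = (Δs/2)·[f(s_0) + 2f(s_1) + 2f(s_2) + 2f(s_3) + f(s_4)].
Sum = 50.60546875.

50.60546875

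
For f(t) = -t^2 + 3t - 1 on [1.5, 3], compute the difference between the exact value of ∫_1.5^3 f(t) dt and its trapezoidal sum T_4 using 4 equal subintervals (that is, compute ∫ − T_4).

Exact integral: ∫_1.5^3 f(t) dt = 0.75.
T_4 = 0.71484375.
Error = 0.75 − 0.71484375 = 0.03515625.

0.03515625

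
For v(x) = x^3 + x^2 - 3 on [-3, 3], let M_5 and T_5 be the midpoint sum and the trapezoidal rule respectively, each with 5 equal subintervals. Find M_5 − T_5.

-2.16

M_5 = -0.72.
T_5 = 1.44.
M_5 − T_5 = -2.16.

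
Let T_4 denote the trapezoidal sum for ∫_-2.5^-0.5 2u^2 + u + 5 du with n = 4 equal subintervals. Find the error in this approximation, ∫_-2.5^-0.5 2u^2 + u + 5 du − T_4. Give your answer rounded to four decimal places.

Exact integral: ∫_-2.5^-0.5 f(u) du ≈ 17.333333.
T_4 = 17.5.
Error ≈ 17.333333 − 17.5 ≈ -0.1667.

-0.1667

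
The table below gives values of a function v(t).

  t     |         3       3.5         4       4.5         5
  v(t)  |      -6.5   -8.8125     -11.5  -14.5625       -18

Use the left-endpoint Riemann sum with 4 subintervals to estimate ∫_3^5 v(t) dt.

Δt = 0.5.
Sum = 0.5·[(-6.5) + (-8.8125) + (-11.5) + (-14.5625)] = -20.6875.

-20.6875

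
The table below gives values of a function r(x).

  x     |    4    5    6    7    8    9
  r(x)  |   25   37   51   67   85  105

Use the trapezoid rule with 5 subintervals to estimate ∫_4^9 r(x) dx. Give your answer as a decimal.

305

Δx = 1.
T_5 = (1/2)·[25 + 2·37 + 2·51 + 2·67 + 2·85 + 105] = 305.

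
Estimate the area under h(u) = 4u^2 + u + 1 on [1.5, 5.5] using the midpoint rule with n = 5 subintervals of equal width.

Δu = (5.5 − 1.5)/5 = 0.8.
Midpoints: 1.9, 2.7, 3.5, 4.3, 5.1.
h(1.9) = 17.34, h(2.7) = 32.86, h(3.5) = 53.5, h(4.3) = 79.26, h(5.1) = 110.14.
Sum = Δu · [h(1.9) + h(2.7) + h(3.5) + h(4.3) + h(5.1)].
Sum = 234.48.

234.48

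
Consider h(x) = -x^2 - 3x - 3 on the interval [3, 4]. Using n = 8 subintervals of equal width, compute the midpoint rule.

-25.83203125

Δx = (4 − 3)/8 = 0.125.
Midpoints: 3.0625, 3.1875, 3.3125, 3.4375, 3.5625, 3.6875, 3.8125, 3.9375.
h(3.0625) = -21.56640625, h(3.1875) = -22.72265625, h(3.3125) = -23.91015625, h(3.4375) = -25.12890625, h(3.5625) = -26.37890625, h(3.6875) = -27.66015625, h(3.8125) = -28.97265625, h(3.9375) = -30.31640625.
Sum = Δx · [h(3.0625) + h(3.1875) + h(3.3125) + ...].
Sum = -25.83203125.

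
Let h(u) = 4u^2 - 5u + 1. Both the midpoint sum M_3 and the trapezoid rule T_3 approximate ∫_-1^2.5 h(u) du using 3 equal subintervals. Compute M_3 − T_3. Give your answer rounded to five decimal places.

M_3 ≈ 10.9537037.
T_3 ≈ 15.7175926.
M_3 − T_3 ≈ -4.76389.

-4.76389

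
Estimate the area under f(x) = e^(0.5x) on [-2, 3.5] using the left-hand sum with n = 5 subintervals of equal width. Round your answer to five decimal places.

8.08097

Δx = (3.5 − (-2))/5 = 1.1.
Left endpoints: -2, -0.9, 0.2, 1.3, 2.4.
f(-2) ≈ 0.36788, f(-0.9) ≈ 0.63763, f(0.2) ≈ 1.10517, f(1.3) ≈ 1.91554, f(2.4) ≈ 3.32012.
Sum = Δx · [f(-2) + f(-0.9) + f(0.2) + f(1.3) + f(2.4)].
Sum ≈ 8.08097.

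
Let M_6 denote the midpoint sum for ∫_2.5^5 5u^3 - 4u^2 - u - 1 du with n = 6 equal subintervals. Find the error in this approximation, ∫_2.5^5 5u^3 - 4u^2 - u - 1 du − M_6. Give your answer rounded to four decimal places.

1.8898

Exact integral: ∫_2.5^5 f(u) du ≈ 574.713542.
M_6 ≈ 572.823712.
Error ≈ 574.713542 − 572.823712 ≈ 1.8898.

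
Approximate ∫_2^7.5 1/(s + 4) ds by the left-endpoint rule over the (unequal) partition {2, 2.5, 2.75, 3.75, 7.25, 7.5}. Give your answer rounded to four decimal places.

0.7438

Subinterval widths: 0.5, 0.25, 1, 3.5, 0.25.
Left endpoints: 2, 2.5, 2.75, 3.75, 7.25.
f(2) = 1/6, f(2.5) = 2/13, f(2.75) = 4/27, f(3.75) = 4/31, f(7.25) = 4/45.
Sum = Σ Δs_i · f(s_i).
Sum ≈ 0.7438.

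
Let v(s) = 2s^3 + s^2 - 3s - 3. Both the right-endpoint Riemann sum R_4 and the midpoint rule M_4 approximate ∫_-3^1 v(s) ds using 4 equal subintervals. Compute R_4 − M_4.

13

R_4 = -16.
M_4 = -29.
R_4 − M_4 = 13.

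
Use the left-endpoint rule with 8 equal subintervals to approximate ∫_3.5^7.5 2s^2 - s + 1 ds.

Δs = (7.5 − 3.5)/8 = 0.5.
Left endpoints: 3.5, 4, 4.5, 5, 5.5, 6, 6.5, 7.
f(3.5) = 22, f(4) = 29, f(4.5) = 37, f(5) = 46, f(5.5) = 56, f(6) = 67, f(6.5) = 79, f(7) = 92.
Sum = Δs · [f(3.5) + f(4) + f(4.5) + ...].
Sum = 214.

214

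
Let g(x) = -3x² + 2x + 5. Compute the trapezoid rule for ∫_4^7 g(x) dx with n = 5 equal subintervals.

-231.54

Δx = (7 − 4)/5 = 0.6.
g(4) = -35, g(4.6) = -49.28, g(5.2) = -65.72, g(5.8) = -84.32, g(6.4) = -105.08, g(7) = -128.
T_5 = (Δx/2)·[g(x_0) + 2g(x_1) + ... + 2g(x_{4}) + g(x_5)].
Sum = -231.54.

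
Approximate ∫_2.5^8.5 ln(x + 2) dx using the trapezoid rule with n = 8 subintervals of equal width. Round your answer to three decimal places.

Δx = (8.5 − 2.5)/8 = 0.75.
f(2.5) ≈ 1.504, f(3.25) ≈ 1.658, f(4) ≈ 1.792, f(4.75) ≈ 1.910, f(5.5) ≈ 2.015, f(6.25) ≈ 2.110, f(7) ≈ 2.197, f(7.75) ≈ 2.277, f(8.5) ≈ 2.351.
T_8 = (Δx/2)·[f(x_0) + 2f(x_1) + ... + 2f(x_{7}) + f(x_8)].
Sum ≈ 11.915.

11.915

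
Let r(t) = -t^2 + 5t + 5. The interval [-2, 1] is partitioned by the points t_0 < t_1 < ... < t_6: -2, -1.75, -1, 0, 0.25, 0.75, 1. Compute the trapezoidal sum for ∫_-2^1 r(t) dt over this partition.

Subinterval widths: 0.25, 0.75, 1, 0.25, 0.5, 0.25.
r(-2) = -9, r(-1.75) = -6.8125, r(-1) = -1, r(0) = 5, r(0.25) = 6.1875, r(0.75) = 8.1875, r(1) = 9.
On each subinterval the trapezoid contributes (Δt_i/2)·[r(t_{i-1}) + r(t_i)].
Sum = 4.234375.

4.234375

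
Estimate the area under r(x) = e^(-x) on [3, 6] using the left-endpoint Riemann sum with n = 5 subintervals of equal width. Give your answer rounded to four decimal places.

Δx = (6 − 3)/5 = 0.6.
Left endpoints: 3, 3.6, 4.2, 4.8, 5.4.
r(3) ≈ 0.0498, r(3.6) ≈ 0.0273, r(4.2) ≈ 0.0150, r(4.8) ≈ 0.0082, r(5.4) ≈ 0.0045.
Sum = Δx · [r(3) + r(3.6) + r(4.2) + r(4.8) + r(5.4)].
Sum ≈ 0.0629.

0.0629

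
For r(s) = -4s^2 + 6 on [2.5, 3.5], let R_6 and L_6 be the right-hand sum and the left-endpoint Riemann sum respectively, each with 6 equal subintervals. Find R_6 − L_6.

-4

R_6 ≈ -32.35185.
L_6 ≈ -28.35185.
R_6 − L_6 = -4.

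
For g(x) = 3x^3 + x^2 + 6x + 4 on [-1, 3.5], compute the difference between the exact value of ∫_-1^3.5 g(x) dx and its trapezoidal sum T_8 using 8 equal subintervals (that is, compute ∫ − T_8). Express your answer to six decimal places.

-2.906982

Exact integral: ∫_-1^3.5 g(x) dx = 178.171875.
T_8 ≈ 181.07885742.
Error ≈ 178.171875 − 181.07885742 ≈ -2.906982.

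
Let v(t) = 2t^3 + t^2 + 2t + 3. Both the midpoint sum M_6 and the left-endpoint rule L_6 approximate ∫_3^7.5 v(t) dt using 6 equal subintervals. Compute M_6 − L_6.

296.68359375

M_6 = 1727.05078125.
L_6 = 1430.3671875.
M_6 − L_6 = 296.68359375.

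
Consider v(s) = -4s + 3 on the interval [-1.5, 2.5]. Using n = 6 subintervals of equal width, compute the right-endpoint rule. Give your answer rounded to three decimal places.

Δs = (2.5 − (-1.5))/6 = 2/3.
Right endpoints: -5/6, -1/6, 0.5, 7/6, 11/6, 2.5.
v(-5/6) = 19/3, v(-1/6) = 11/3, v(0.5) = 1, v(7/6) = -5/3, v(11/6) = -13/3, v(2.5) = -7.
Sum = Δs · [v(-5/6) + v(-1/6) + v(0.5) + ...].
Sum ≈ -1.333.

-1.333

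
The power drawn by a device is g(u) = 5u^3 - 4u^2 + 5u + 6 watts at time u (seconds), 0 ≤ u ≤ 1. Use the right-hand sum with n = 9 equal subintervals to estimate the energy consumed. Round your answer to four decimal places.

8.7572

Δu = (1 − 0)/9 = 1/9.
Right endpoints: 1/9, 2/9, 1/3, 4/9, 5/9, 2/3, 7/9, 8/9, 1.
g(1/9) = 4748/729, g(2/9) = 5080/729, g(1/3) = 200/27, g(4/9) = 5738/729, g(5/9) = 6124/729, g(2/3) = 244/27, g(7/9) = 7160/729, g(8/9) = 7870/729, g(1) = 12.
Sum = Δu · [g(1/9) + g(2/9) + g(1/3) + ...].
Sum ≈ 8.7572.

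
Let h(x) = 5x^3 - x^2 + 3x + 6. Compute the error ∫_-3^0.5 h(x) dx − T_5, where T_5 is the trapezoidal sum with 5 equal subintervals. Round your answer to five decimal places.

5.64521

Exact integral: ∫_-3^0.5 h(x) dx ≈ -102.3385417.
T_5 = -107.98375.
Error ≈ -102.3385417 − (-107.98375) ≈ 5.64521.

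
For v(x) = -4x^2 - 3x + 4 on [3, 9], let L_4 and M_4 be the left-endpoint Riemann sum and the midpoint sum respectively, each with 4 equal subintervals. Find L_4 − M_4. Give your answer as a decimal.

L_4 = -799.5.
M_4 = -1015.5.
L_4 − M_4 = 216.

216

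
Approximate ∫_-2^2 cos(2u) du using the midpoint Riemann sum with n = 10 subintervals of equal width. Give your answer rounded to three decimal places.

-0.777

Δu = (2 − (-2))/10 = 0.4.
Midpoints: -1.8, -1.4, -1, -0.6, -0.2, 0.2, 0.6, 1, 1.4, 1.8.
f(-1.8) ≈ -0.897, f(-1.4) ≈ -0.942, f(-1) ≈ -0.416, f(-0.6) ≈ 0.362, f(-0.2) ≈ 0.921, f(0.2) ≈ 0.921, f(0.6) ≈ 0.362, f(1) ≈ -0.416, f(1.4) ≈ -0.942, f(1.8) ≈ -0.897.
Sum = Δu · [f(-1.8) + f(-1.4) + f(-1) + ...].
Sum ≈ -0.777.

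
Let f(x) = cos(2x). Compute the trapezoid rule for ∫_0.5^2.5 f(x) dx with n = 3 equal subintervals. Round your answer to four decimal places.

-0.7627

Δx = (2.5 − 0.5)/3 = 2/3.
f(0.5) ≈ 0.5403, f(7/6) ≈ -0.6908, f(11/6) ≈ -0.8653, f(2.5) ≈ 0.2837.
T_3 = (Δx/2)·[f(x_0) + 2f(x_1) + 2f(x_2) + f(x_3)].
Sum ≈ -0.7627.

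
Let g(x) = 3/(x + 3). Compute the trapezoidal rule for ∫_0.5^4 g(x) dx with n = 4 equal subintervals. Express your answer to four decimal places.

2.0911

Δx = (4 − 0.5)/4 = 0.875.
g(0.5) = 6/7, g(1.375) = 24/35, g(2.25) = 4/7, g(3.125) = 24/49, g(4) = 3/7.
T_4 = (Δx/2)·[g(x_0) + 2g(x_1) + 2g(x_2) + 2g(x_3) + g(x_4)].
Sum ≈ 2.0911.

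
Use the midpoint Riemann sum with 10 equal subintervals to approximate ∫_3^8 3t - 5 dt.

57.5

Δt = (8 − 3)/10 = 0.5.
Midpoints: 3.25, 3.75, 4.25, 4.75, 5.25, 5.75, 6.25, 6.75, 7.25, 7.75.
f(3.25) = 4.75, f(3.75) = 6.25, f(4.25) = 7.75, f(4.75) = 9.25, f(5.25) = 10.75, f(5.75) = 12.25, f(6.25) = 13.75, f(6.75) = 15.25, f(7.25) = 16.75, f(7.75) = 18.25.
Sum = Δt · [f(3.25) + f(3.75) + f(4.25) + ...].
Sum = 57.5.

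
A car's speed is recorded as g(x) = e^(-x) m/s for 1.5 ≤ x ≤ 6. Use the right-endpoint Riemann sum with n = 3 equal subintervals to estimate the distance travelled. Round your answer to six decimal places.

0.095062

Δx = (6 − 1.5)/3 = 1.5.
Right endpoints: 3, 4.5, 6.
g(3) ≈ 0.049787, g(4.5) ≈ 0.011109, g(6) ≈ 0.002479.
Sum = Δx · [g(3) + g(4.5) + g(6)].
Sum ≈ 0.095062.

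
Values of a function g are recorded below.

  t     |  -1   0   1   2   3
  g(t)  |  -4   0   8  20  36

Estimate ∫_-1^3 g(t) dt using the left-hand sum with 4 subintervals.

Δt = 1.
Sum = 1·[(-4) + 0 + 8 + 20] = 24.

24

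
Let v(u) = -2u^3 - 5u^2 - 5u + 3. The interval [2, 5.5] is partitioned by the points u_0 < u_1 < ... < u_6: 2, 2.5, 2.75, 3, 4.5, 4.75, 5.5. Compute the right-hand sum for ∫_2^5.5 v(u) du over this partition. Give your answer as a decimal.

Subinterval widths: 0.5, 0.25, 0.25, 1.5, 0.25, 0.75.
Right endpoints: 2.5, 2.75, 3, 4.5, 4.75, 5.5.
v(2.5) = -72, v(2.75) = -90.15625, v(3) = -111, v(4.5) = -303, v(4.75) = -347.90625, v(5.5) = -508.5.
Sum = Σ Δu_i · v(u_i).
Sum = -1009.140625.

-1009.140625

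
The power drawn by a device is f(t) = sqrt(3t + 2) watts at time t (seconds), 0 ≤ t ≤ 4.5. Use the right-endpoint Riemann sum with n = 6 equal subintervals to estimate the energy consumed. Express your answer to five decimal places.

Δt = (4.5 − 0)/6 = 0.75.
Right endpoints: 0.75, 1.5, 2.25, 3, 3.75, 4.5.
f(0.75) ≈ 2.06155, f(1.5) ≈ 2.54951, f(2.25) ≈ 2.95804, f(3) ≈ 3.31662, f(3.75) ≈ 3.64005, f(4.5) ≈ 3.93700.
Sum = Δt · [f(0.75) + f(1.5) + f(2.25) + ...].
Sum ≈ 13.84709.

13.84709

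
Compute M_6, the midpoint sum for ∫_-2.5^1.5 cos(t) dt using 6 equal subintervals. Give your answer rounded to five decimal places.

Δt = (1.5 − (-2.5))/6 = 2/3.
Midpoints: -13/6, -1.5, -5/6, -1/6, 0.5, 7/6.
f(-13/6) ≈ -0.56123, f(-1.5) ≈ 0.07074, f(-5/6) ≈ 0.67241, f(-1/6) ≈ 0.98614, f(0.5) ≈ 0.87758, f(7/6) ≈ 0.39322.
Sum = Δt · [f(-13/6) + f(-1.5) + f(-5/6) + ...].
Sum ≈ 1.62591.

1.62591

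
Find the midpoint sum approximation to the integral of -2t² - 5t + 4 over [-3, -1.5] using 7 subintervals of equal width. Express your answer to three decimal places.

Δt = (-1.5 − (-3))/7 = 3/14.
Midpoints: -81/28, -75/28, -69/28, -2.25, -57/28, -51/28, -45/28.
f(-81/28) = 677/392, f(-75/28) = 1193/392, f(-69/28) = 1637/392, f(-2.25) = 5.125, f(-57/28) = 2309/392, f(-51/28) = 2537/392, f(-45/28) = 2693/392.
Sum = Δt · [f(-81/28) + f(-75/28) + f(-69/28) + ...].
Sum ≈ 7.136.

7.136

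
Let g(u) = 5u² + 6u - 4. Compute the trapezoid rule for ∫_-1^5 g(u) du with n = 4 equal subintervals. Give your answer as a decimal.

269.25

Δu = (5 − (-1))/4 = 1.5.
g(-1) = -5, g(0.5) = 0.25, g(2) = 28, g(3.5) = 78.25, g(5) = 151.
T_4 = (Δu/2)·[g(u_0) + 2g(u_1) + 2g(u_2) + 2g(u_3) + g(u_4)].
Sum = 269.25.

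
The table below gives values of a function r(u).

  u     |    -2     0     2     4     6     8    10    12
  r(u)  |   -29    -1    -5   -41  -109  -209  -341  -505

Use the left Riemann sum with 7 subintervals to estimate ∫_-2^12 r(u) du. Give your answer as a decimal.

-1470

Δu = 2.
Sum = 2·[(-29) + (-1) + (-5) + (-41) + (-109) + (-209) + (-341)] = -1470.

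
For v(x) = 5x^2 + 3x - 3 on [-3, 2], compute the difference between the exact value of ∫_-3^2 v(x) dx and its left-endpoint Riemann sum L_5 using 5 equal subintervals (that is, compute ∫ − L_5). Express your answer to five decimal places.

Exact integral: ∫_-3^2 v(x) dx ≈ 35.8333333.
L_5 = 45.
Error ≈ 35.8333333 − 45 ≈ -9.16667.

-9.16667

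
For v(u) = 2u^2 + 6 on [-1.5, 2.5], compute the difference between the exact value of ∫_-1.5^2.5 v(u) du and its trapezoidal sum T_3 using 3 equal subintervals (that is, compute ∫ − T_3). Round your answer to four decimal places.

Exact integral: ∫_-1.5^2.5 v(u) du ≈ 36.666667.
T_3 ≈ 39.037037.
Error ≈ 36.666667 − 39.037037 ≈ -2.3704.

-2.3704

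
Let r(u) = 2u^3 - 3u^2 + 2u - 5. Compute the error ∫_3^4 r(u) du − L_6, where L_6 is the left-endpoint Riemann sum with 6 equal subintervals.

4.5

Exact integral: ∫_3^4 r(u) du = 52.5.
L_6 = 48.
Error = 52.5 − 48 = 4.5.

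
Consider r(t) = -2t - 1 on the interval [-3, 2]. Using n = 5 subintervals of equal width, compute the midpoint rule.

0

Δt = (2 − (-3))/5 = 1.
Midpoints: -2.5, -1.5, -0.5, 0.5, 1.5.
r(-2.5) = 4, r(-1.5) = 2, r(-0.5) = 0, r(0.5) = -2, r(1.5) = -4.
Sum = Δt · [r(-2.5) + r(-1.5) + r(-0.5) + r(0.5) + r(1.5)].
Sum = 0.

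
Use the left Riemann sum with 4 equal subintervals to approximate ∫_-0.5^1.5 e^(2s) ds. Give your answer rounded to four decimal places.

5.7376

Δs = (1.5 − (-0.5))/4 = 0.5.
Left endpoints: -0.5, 0, 0.5, 1.
f(-0.5) ≈ 0.3679, f(0) ≈ 1.0000, f(0.5) ≈ 2.7183, f(1) ≈ 7.3891.
Sum = Δs · [f(-0.5) + f(0) + f(0.5) + f(1)].
Sum ≈ 5.7376.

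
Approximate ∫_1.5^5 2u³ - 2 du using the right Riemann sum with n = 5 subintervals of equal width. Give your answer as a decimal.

Δu = (5 − 1.5)/5 = 0.7.
Right endpoints: 2.2, 2.9, 3.6, 4.3, 5.
f(2.2) = 19.296, f(2.9) = 46.778, f(3.6) = 91.312, f(4.3) = 157.014, f(5) = 248.
Sum = Δu · [f(2.2) + f(2.9) + f(3.6) + f(4.3) + f(5)].
Sum = 393.68.

393.68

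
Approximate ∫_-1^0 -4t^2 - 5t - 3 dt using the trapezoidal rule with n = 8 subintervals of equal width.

-1.84375

Δt = (0 − (-1))/8 = 0.125.
f(-1) = -2, f(-0.875) = -1.6875, f(-0.75) = -1.5, f(-0.625) = -1.4375, f(-0.5) = -1.5, f(-0.375) = -1.6875, f(-0.25) = -2, f(-0.125) = -2.4375, f(0) = -3.
T_8 = (Δt/2)·[f(t_0) + 2f(t_1) + ... + 2f(t_{7}) + f(t_8)].
Sum = -1.84375.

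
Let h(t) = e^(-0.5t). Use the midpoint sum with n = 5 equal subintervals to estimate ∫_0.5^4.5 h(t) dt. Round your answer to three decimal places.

1.338

Δt = (4.5 − 0.5)/5 = 0.8.
Midpoints: 0.9, 1.7, 2.5, 3.3, 4.1.
h(0.9) ≈ 0.638, h(1.7) ≈ 0.427, h(2.5) ≈ 0.287, h(3.3) ≈ 0.192, h(4.1) ≈ 0.129.
Sum = Δt · [h(0.9) + h(1.7) + h(2.5) + h(3.3) + h(4.1)].
Sum ≈ 1.338.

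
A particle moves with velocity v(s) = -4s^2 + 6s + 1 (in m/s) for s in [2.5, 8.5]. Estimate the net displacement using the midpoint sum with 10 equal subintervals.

-593.28

Δs = (8.5 − 2.5)/10 = 0.6.
Midpoints: 2.8, 3.4, 4, 4.6, 5.2, 5.8, 6.4, 7, 7.6, 8.2.
v(2.8) = -13.56, v(3.4) = -24.84, v(4) = -39, v(4.6) = -56.04, v(5.2) = -75.96, v(5.8) = -98.76, v(6.4) = -124.44, v(7) = -153, v(7.6) = -184.44, v(8.2) = -218.76.
Sum = Δs · [v(2.8) + v(3.4) + v(4) + ...].
Sum = -593.28.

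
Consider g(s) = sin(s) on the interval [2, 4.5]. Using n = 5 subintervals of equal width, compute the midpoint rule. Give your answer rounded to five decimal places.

Δs = (4.5 − 2)/5 = 0.5.
Midpoints: 2.25, 2.75, 3.25, 3.75, 4.25.
g(2.25) ≈ 0.77807, g(2.75) ≈ 0.38166, g(3.25) ≈ -0.10820, g(3.75) ≈ -0.57156, g(4.25) ≈ -0.89499.
Sum = Δs · [g(2.25) + g(2.75) + g(3.25) + g(3.75) + g(4.25)].
Sum ≈ -0.20751.

-0.20751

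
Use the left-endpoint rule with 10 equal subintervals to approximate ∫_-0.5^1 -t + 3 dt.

4.2375

Δt = (1 − (-0.5))/10 = 0.15.
Left endpoints: -0.5, -0.35, -0.2, -0.05, 0.1, 0.25, 0.4, 0.55, 0.7, 0.85.
f(-0.5) = 3.5, f(-0.35) = 3.35, f(-0.2) = 3.2, f(-0.05) = 3.05, f(0.1) = 2.9, f(0.25) = 2.75, f(0.4) = 2.6, f(0.55) = 2.45, f(0.7) = 2.3, f(0.85) = 2.15.
Sum = Δt · [f(-0.5) + f(-0.35) + f(-0.2) + ...].
Sum = 4.2375.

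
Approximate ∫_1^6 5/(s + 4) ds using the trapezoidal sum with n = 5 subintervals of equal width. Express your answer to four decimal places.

3.4782

Δs = (6 − 1)/5 = 1.
f(1) = 1, f(2) = 5/6, f(3) = 5/7, f(4) = 0.625, f(5) = 5/9, f(6) = 0.5.
T_5 = (Δs/2)·[f(s_0) + 2f(s_1) + ... + 2f(s_{4}) + f(s_5)].
Sum ≈ 3.4782.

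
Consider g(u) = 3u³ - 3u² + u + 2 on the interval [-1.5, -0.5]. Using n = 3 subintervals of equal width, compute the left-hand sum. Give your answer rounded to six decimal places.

Δu = (-0.5 − (-1.5))/3 = 1/3.
Left endpoints: -1.5, -7/6, -5/6.
g(-1.5) = -16.375, g(-7/6) = -577/72, g(-5/6) = -191/72.
Sum = Δu · [g(-1.5) + g(-7/6) + g(-5/6)].
Sum ≈ -9.013889.

-9.013889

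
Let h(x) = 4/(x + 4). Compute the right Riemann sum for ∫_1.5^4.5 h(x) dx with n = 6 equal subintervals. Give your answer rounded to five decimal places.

Δx = (4.5 − 1.5)/6 = 0.5.
Right endpoints: 2, 2.5, 3, 3.5, 4, 4.5.
h(2) = 2/3, h(2.5) = 8/13, h(3) = 4/7, h(3.5) = 8/15, h(4) = 0.5, h(4.5) = 8/17.
Sum = Δx · [h(2) + h(2.5) + h(3) + ...].
Sum ≈ 1.67870.

1.67870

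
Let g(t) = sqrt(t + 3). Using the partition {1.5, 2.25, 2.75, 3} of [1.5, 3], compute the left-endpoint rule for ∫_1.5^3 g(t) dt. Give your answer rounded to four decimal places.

3.3361

Subinterval widths: 0.75, 0.5, 0.25.
Left endpoints: 1.5, 2.25, 2.75.
g(1.5) ≈ 2.1213, g(2.25) ≈ 2.2913, g(2.75) ≈ 2.3979.
Sum = Σ Δt_i · g(t_i).
Sum ≈ 3.3361.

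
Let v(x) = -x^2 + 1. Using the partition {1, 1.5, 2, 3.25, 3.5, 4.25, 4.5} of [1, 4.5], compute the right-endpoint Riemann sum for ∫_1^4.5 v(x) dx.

Subinterval widths: 0.5, 0.5, 1.25, 0.25, 0.75, 0.25.
Right endpoints: 1.5, 2, 3.25, 3.5, 4.25, 4.5.
v(1.5) = -1.25, v(2) = -3, v(3.25) = -9.5625, v(3.5) = -11.25, v(4.25) = -17.0625, v(4.5) = -19.25.
Sum = Σ Δx_i · v(x_i).
Sum = -34.5.

-34.5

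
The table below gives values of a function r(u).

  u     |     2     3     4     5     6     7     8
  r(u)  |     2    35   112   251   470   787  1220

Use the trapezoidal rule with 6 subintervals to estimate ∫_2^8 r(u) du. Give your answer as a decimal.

Δu = 1.
T_6 = (1/2)·[2 + 2·35 + 2·112 + 2·251 + 2·470 + 2·787 + 1220] = 2266.

2266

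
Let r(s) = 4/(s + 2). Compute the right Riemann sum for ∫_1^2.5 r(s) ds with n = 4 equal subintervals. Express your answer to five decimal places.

1.54141

Δs = (2.5 − 1)/4 = 0.375.
Right endpoints: 1.375, 1.75, 2.125, 2.5.
r(1.375) = 32/27, r(1.75) = 16/15, r(2.125) = 32/33, r(2.5) = 8/9.
Sum = Δs · [r(1.375) + r(1.75) + r(2.125) + r(2.5)].
Sum ≈ 1.54141.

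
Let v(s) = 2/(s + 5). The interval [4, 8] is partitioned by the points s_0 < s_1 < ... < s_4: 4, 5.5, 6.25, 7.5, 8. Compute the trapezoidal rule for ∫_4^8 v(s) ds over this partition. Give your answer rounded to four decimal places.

Subinterval widths: 1.5, 0.75, 1.25, 0.5.
v(4) = 2/9, v(5.5) = 4/21, v(6.25) = 8/45, v(7.5) = 0.16, v(8) = 2/13.
On each subinterval the trapezoid contributes (Δs_i/2)·[v(s_{i-1}) + v(s_i)].
Sum ≈ 0.7372.

0.7372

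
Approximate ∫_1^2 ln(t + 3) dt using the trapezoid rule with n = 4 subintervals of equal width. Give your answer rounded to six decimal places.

Δt = (2 − 1)/4 = 0.25.
f(1) ≈ 1.386294, f(1.25) ≈ 1.446919, f(1.5) ≈ 1.504077, f(1.75) ≈ 1.558145, f(2) ≈ 1.609438.
T_4 = (Δt/2)·[f(t_0) + 2f(t_1) + 2f(t_2) + 2f(t_3) + f(t_4)].
Sum ≈ 1.501752.

1.501752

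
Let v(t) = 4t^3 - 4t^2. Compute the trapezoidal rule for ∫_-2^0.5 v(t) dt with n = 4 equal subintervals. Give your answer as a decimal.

Δt = (0.5 − (-2))/4 = 0.625.
v(-2) = -48, v(-1.375) = -17.9609375, v(-0.75) = -3.9375, v(-0.125) = -0.0703125, v(0.5) = -0.5.
T_4 = (Δt/2)·[v(t_0) + 2v(t_1) + 2v(t_2) + 2v(t_3) + v(t_4)].
Sum = -28.88671875.

-28.88671875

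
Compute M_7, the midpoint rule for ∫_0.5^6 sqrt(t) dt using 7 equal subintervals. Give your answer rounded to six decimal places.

Δt = (6 − 0.5)/7 = 11/14.
Midpoints: 25/28, 47/28, 69/28, 3.25, 113/28, 135/28, 157/28.
f(25/28) ≈ 0.944911, f(47/28) ≈ 1.295597, f(69/28) ≈ 1.569804, f(3.25) ≈ 1.802776, f(113/28) ≈ 2.008909, f(135/28) ≈ 2.195775, f(157/28) ≈ 2.367941.
Sum = Δt · [f(25/28) + f(47/28) + f(69/28) + ...].
Sum ≈ 9.574489.

9.574489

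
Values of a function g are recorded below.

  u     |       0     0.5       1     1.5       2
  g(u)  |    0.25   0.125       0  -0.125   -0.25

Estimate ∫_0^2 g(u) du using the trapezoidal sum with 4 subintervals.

Δu = 0.5.
T_4 = (0.5/2)·[0.25 + 2·0.125 + 2·0 + 2·(-0.125) + (-0.25)] = 0.

0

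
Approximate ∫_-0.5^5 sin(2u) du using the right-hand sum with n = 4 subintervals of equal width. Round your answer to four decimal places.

Δu = (5 − (-0.5))/4 = 1.375.
Right endpoints: 0.875, 2.25, 3.625, 5.
f(0.875) ≈ 0.9840, f(2.25) ≈ -0.9775, f(3.625) ≈ 0.8231, f(5) ≈ -0.5440.
Sum = Δu · [f(0.875) + f(2.25) + f(3.625) + f(5)].
Sum ≈ 0.3926.

0.3926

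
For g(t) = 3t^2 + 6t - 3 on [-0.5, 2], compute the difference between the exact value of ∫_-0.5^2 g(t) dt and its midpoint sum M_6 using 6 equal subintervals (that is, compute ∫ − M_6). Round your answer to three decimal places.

0.109

Exact integral: ∫_-0.5^2 g(t) dt = 11.875.
M_6 ≈ 11.76649.
Error ≈ 11.875 − 11.76649 ≈ 0.109.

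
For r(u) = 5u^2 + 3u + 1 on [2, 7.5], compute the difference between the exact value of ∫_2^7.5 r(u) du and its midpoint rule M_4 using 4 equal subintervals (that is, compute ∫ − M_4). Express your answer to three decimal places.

Exact integral: ∫_2^7.5 r(u) du ≈ 773.66667.
M_4 ≈ 769.33398.
Error ≈ 773.66667 − 769.33398 ≈ 4.333.

4.333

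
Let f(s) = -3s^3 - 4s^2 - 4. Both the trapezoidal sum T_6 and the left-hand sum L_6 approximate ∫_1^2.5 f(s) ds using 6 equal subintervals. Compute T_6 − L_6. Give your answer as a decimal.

-8.109375

T_6 = -54.35546875.
L_6 = -46.24609375.
T_6 − L_6 = -8.109375.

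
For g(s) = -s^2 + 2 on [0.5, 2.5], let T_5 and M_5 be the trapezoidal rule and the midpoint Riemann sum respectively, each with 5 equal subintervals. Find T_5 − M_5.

-0.08

T_5 = -1.22.
M_5 = -1.14.
T_5 − M_5 = -0.08.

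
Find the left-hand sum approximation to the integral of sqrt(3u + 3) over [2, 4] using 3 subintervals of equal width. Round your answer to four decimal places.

Δu = (4 − 2)/3 = 2/3.
Left endpoints: 2, 8/3, 10/3.
f(2) ≈ 3.0000, f(8/3) ≈ 3.3166, f(10/3) ≈ 3.6056.
Sum = Δu · [f(2) + f(8/3) + f(10/3)].
Sum ≈ 6.6148.

6.6148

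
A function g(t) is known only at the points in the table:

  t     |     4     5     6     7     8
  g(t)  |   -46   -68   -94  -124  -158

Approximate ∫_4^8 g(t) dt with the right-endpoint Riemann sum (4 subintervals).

-444

Δt = 1.
Sum = 1·[(-68) + (-94) + (-124) + (-158)] = -444.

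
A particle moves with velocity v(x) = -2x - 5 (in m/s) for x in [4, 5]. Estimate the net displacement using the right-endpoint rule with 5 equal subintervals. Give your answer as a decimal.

Δx = (5 − 4)/5 = 0.2.
Right endpoints: 4.2, 4.4, 4.6, 4.8, 5.
v(4.2) = -13.4, v(4.4) = -13.8, v(4.6) = -14.2, v(4.8) = -14.6, v(5) = -15.
Sum = Δx · [v(4.2) + v(4.4) + v(4.6) + v(4.8) + v(5)].
Sum = -14.2.

-14.2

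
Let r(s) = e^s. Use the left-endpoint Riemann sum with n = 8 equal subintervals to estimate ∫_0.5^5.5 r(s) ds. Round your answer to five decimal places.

174.95274

Δs = (5.5 − 0.5)/8 = 0.625.
Left endpoints: 0.5, 1.125, 1.75, 2.375, 3, 3.625, 4.25, 4.875.
r(0.5) ≈ 1.64872, r(1.125) ≈ 3.08022, r(1.75) ≈ 5.75460, r(2.375) ≈ 10.75101, r(3) ≈ 20.08554, r(3.625) ≈ 37.52472, r(4.25) ≈ 70.10541, r(4.875) ≈ 130.97415.
Sum = Δs · [r(0.5) + r(1.125) + r(1.75) + ...].
Sum ≈ 174.95274.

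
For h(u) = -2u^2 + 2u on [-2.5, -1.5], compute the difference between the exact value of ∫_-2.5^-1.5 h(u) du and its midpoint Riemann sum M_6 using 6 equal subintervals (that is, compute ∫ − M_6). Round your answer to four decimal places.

Exact integral: ∫_-2.5^-1.5 h(u) du ≈ -12.166667.
M_6 ≈ -12.162037.
Error ≈ -12.166667 − (-12.162037) ≈ -0.0046.

-0.0046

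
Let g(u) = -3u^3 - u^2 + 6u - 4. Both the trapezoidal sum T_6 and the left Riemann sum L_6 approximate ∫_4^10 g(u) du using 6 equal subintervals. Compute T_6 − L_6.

-1428

T_6 = -7456.
L_6 = -6028.
T_6 − L_6 = -1428.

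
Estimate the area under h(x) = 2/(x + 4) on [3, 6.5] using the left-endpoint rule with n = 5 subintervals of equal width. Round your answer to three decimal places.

Δx = (6.5 − 3)/5 = 0.7.
Left endpoints: 3, 3.7, 4.4, 5.1, 5.8.
h(3) = 2/7, h(3.7) = 20/77, h(4.4) = 5/21, h(5.1) = 20/91, h(5.8) = 10/49.
Sum = Δx · [h(3) + h(3.7) + h(4.4) + h(5.1) + h(5.8)].
Sum ≈ 0.845.

0.845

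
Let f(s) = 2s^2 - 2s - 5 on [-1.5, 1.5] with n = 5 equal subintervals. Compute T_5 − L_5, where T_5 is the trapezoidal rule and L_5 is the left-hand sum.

-1.8

T_5 = -10.14.
L_5 = -8.34.
T_5 − L_5 = -1.8.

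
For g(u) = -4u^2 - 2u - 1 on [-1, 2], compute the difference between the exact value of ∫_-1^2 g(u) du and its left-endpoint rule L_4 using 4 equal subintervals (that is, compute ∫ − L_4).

Exact integral: ∫_-1^2 g(u) du = -18.
L_4 = -12.375.
Error = -18 − (-12.375) = -5.625.

-5.625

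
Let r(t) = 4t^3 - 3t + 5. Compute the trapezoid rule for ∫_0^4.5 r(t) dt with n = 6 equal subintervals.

413.578125

Δt = (4.5 − 0)/6 = 0.75.
r(0) = 5, r(0.75) = 4.4375, r(1.5) = 14, r(2.25) = 43.8125, r(3) = 104, r(3.75) = 204.6875, r(4.5) = 356.
T_6 = (Δt/2)·[r(t_0) + 2r(t_1) + ... + 2r(t_{5}) + r(t_6)].
Sum = 413.578125.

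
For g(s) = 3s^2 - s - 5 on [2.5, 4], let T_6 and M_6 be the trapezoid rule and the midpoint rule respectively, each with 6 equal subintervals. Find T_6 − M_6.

0.0703125

T_6 = 36.046875.
M_6 = 35.9765625.
T_6 − M_6 = 0.0703125.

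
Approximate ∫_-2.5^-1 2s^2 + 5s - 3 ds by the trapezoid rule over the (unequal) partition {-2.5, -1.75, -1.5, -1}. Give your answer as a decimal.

Subinterval widths: 0.75, 0.25, 0.5.
f(-2.5) = -3, f(-1.75) = -5.625, f(-1.5) = -6, f(-1) = -6.
On each subinterval the trapezoid contributes (Δs_i/2)·[f(s_{i-1}) + f(s_i)].
Sum = -7.6875.

-7.6875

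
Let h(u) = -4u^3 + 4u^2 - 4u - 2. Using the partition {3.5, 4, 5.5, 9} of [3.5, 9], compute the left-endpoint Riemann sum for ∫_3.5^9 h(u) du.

Subinterval widths: 0.5, 1.5, 3.5.
Left endpoints: 3.5, 4, 5.5.
h(3.5) = -138.5, h(4) = -210, h(5.5) = -568.5.
Sum = Σ Δu_i · h(u_i).
Sum = -2374.

-2374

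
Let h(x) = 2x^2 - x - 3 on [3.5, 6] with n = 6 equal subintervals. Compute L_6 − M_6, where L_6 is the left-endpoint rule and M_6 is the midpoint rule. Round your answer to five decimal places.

-9.15799

L_6 ≈ 86.8113426.
M_6 ≈ 95.9693287.
L_6 − M_6 ≈ -9.15799.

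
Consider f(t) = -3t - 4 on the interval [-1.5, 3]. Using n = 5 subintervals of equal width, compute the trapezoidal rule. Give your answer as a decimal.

-28.125

Δt = (3 − (-1.5))/5 = 0.9.
f(-1.5) = 0.5, f(-0.6) = -2.2, f(0.3) = -4.9, f(1.2) = -7.6, f(2.1) = -10.3, f(3) = -13.
T_5 = (Δt/2)·[f(t_0) + 2f(t_1) + ... + 2f(t_{4}) + f(t_5)].
Sum = -28.125.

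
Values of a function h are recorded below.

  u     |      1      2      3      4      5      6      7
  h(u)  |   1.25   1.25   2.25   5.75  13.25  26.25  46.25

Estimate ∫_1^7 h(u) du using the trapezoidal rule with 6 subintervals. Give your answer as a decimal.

Δu = 1.
T_6 = (1/2)·[1.25 + 2·1.25 + 2·2.25 + 2·5.75 + 2·13.25 + 2·26.25 + 46.25] = 72.5.

72.5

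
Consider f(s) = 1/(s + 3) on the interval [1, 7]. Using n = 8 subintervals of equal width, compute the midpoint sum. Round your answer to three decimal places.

0.915

Δs = (7 − 1)/8 = 0.75.
Midpoints: 1.375, 2.125, 2.875, 3.625, 4.375, 5.125, 5.875, 6.625.
f(1.375) = 8/35, f(2.125) = 8/41, f(2.875) = 8/47, f(3.625) = 8/53, f(4.375) = 8/59, f(5.125) = 8/65, f(5.875) = 8/71, f(6.625) = 8/77.
Sum = Δs · [f(1.375) + f(2.125) + f(2.875) + ...].
Sum ≈ 0.915.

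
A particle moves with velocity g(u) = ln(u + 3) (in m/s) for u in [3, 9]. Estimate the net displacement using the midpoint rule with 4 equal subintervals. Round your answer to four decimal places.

13.0761

Δu = (9 − 3)/4 = 1.5.
Midpoints: 3.75, 5.25, 6.75, 8.25.
g(3.75) ≈ 1.9095, g(5.25) ≈ 2.1102, g(6.75) ≈ 2.2773, g(8.25) ≈ 2.4204.
Sum = Δu · [g(3.75) + g(5.25) + g(6.75) + g(8.25)].
Sum ≈ 13.0761.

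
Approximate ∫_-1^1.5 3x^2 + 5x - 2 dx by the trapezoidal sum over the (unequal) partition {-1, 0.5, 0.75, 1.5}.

Subinterval widths: 1.5, 0.25, 0.75.
f(-1) = -4, f(0.5) = 1.25, f(0.75) = 3.4375, f(1.5) = 12.25.
On each subinterval the trapezoid contributes (Δx_i/2)·[f(x_{i-1}) + f(x_i)].
Sum = 4.40625.

4.40625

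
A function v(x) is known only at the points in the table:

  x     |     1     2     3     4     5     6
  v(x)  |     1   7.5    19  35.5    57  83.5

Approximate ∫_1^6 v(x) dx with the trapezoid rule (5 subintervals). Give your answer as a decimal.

Δx = 1.
T_5 = (1/2)·[1 + 2·7.5 + 2·19 + 2·35.5 + 2·57 + 83.5] = 161.25.

161.25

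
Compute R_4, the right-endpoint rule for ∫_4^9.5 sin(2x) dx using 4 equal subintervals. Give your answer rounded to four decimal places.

-0.7318

Δx = (9.5 − 4)/4 = 1.375.
Right endpoints: 5.375, 6.75, 8.125, 9.5.
f(5.375) ≈ -0.9700, f(6.75) ≈ 0.8038, f(8.125) ≈ -0.5159, f(9.5) ≈ 0.1499.
Sum = Δx · [f(5.375) + f(6.75) + f(8.125) + f(9.5)].
Sum ≈ -0.7318.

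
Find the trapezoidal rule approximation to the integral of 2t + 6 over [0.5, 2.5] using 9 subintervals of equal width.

18

Δt = (2.5 − 0.5)/9 = 2/9.
f(0.5) = 7, f(13/18) = 67/9, f(17/18) = 71/9, f(7/6) = 25/3, f(25/18) = 79/9, f(29/18) = 83/9, f(11/6) = 29/3, f(37/18) = 91/9, f(41/18) = 95/9, f(2.5) = 11.
T_9 = (Δt/2)·[f(t_0) + 2f(t_1) + ... + 2f(t_{8}) + f(t_9)].
Sum = 18.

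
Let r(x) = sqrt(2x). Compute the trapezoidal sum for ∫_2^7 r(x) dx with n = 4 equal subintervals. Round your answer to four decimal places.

14.7644

Δx = (7 − 2)/4 = 1.25.
r(2) ≈ 2.0000, r(3.25) ≈ 2.5495, r(4.5) ≈ 3.0000, r(5.75) ≈ 3.3912, r(7) ≈ 3.7417.
T_4 = (Δx/2)·[r(x_0) + 2r(x_1) + 2r(x_2) + 2r(x_3) + r(x_4)].
Sum ≈ 14.7644.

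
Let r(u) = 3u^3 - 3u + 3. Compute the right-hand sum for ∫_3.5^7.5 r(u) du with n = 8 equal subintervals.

Δu = (7.5 − 3.5)/8 = 0.5.
Right endpoints: 4, 4.5, 5, 5.5, 6, 6.5, 7, 7.5.
r(4) = 183, r(4.5) = 262.875, r(5) = 363, r(5.5) = 485.625, r(6) = 633, r(6.5) = 807.375, r(7) = 1011, r(7.5) = 1246.125.
Sum = Δu · [r(4) + r(4.5) + r(5) + ...].
Sum = 2496.

2496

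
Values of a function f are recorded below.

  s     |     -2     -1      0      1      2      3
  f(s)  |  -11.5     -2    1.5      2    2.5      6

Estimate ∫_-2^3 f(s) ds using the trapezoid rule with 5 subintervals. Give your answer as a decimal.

1.25

Δs = 1.
T_5 = (1/2)·[(-11.5) + 2·(-2) + 2·1.5 + 2·2 + 2·2.5 + 6] = 1.25.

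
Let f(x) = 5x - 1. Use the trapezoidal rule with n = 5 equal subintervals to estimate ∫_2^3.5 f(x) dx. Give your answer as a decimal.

19.125

Δx = (3.5 − 2)/5 = 0.3.
f(2) = 9, f(2.3) = 10.5, f(2.6) = 12, f(2.9) = 13.5, f(3.2) = 15, f(3.5) = 16.5.
T_5 = (Δx/2)·[f(x_0) + 2f(x_1) + ... + 2f(x_{4}) + f(x_5)].
Sum = 19.125.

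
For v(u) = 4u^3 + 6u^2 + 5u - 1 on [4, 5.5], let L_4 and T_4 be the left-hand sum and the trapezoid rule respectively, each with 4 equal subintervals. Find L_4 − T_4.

-94.21875

L_4 = 805.93359375.
T_4 = 900.15234375.
L_4 − T_4 = -94.21875.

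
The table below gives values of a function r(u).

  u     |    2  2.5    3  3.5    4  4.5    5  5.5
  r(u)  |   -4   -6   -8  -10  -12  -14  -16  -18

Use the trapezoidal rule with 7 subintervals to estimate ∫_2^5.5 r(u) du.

-38.5

Δu = 0.5.
T_7 = (0.5/2)·[(-4) + 2·(-6) + 2·(-8) + 2·(-10) + 2·(-12) + 2·(-14) + 2·(-16) + (-18)] = -38.5.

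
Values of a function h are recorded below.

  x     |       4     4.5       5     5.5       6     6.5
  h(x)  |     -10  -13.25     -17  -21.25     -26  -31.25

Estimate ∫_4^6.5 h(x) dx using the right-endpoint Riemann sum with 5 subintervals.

-54.375

Δx = 0.5.
Sum = 0.5·[(-13.25) + (-17) + (-21.25) + (-26) + (-31.25)] = -54.375.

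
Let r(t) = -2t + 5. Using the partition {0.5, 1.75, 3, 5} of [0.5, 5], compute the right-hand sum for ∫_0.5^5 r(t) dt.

Subinterval widths: 1.25, 1.25, 2.
Right endpoints: 1.75, 3, 5.
r(1.75) = 1.5, r(3) = -1, r(5) = -5.
Sum = Σ Δt_i · r(t_i).
Sum = -9.375.

-9.375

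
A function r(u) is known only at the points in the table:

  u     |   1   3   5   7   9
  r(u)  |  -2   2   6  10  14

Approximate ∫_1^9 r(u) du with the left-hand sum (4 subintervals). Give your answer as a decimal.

Δu = 2.
Sum = 2·[(-2) + 2 + 6 + 10] = 32.

32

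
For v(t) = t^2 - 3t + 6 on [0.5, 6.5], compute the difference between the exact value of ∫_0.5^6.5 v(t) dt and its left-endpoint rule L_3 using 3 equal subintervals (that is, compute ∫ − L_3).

Exact integral: ∫_0.5^6.5 v(t) dt = 64.5.
L_3 = 44.5.
Error = 64.5 − 44.5 = 20.

20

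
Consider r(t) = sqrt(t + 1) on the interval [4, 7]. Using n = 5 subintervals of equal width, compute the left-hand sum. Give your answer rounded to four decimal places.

Δt = (7 − 4)/5 = 0.6.
Left endpoints: 4, 4.6, 5.2, 5.8, 6.4.
r(4) ≈ 2.2361, r(4.6) ≈ 2.3664, r(5.2) ≈ 2.4900, r(5.8) ≈ 2.6077, r(6.4) ≈ 2.7203.
Sum = Δt · [r(4) + r(4.6) + r(5.2) + r(5.8) + r(6.4)].
Sum ≈ 7.4523.

7.4523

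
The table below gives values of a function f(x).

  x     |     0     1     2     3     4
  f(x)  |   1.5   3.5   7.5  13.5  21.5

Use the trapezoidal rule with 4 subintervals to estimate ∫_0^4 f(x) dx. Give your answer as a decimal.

36

Δx = 1.
T_4 = (1/2)·[1.5 + 2·3.5 + 2·7.5 + 2·13.5 + 21.5] = 36.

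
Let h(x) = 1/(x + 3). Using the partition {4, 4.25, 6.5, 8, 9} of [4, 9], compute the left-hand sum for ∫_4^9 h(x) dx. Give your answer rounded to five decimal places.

0.59486

Subinterval widths: 0.25, 2.25, 1.5, 1.
Left endpoints: 4, 4.25, 6.5, 8.
h(4) = 1/7, h(4.25) = 4/29, h(6.5) = 2/19, h(8) = 1/11.
Sum = Σ Δx_i · h(x_i).
Sum ≈ 0.59486.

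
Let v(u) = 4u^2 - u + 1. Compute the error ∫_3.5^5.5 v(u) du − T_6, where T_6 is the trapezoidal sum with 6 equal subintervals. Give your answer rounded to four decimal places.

Exact integral: ∫_3.5^5.5 v(u) du ≈ 157.666667.
T_6 ≈ 157.814815.
Error ≈ 157.666667 − 157.814815 ≈ -0.1481.

-0.1481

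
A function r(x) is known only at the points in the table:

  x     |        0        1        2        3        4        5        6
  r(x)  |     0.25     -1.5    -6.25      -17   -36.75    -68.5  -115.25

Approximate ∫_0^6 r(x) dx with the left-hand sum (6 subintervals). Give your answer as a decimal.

Δx = 1.
Sum = 1·[0.25 + (-1.5) + (-6.25) + (-17) + (-36.75) + (-68.5)] = -129.75.

-129.75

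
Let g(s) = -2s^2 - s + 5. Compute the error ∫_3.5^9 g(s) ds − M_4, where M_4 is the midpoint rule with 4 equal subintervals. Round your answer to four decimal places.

-1.7331

Exact integral: ∫_3.5^9 g(s) ds ≈ -464.291667.
M_4 = -462.55859375.
Error ≈ -464.291667 − (-462.55859375) ≈ -1.7331.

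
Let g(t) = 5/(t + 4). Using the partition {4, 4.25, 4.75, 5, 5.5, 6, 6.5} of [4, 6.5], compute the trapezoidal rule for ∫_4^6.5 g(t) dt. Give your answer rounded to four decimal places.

1.3602

Subinterval widths: 0.25, 0.5, 0.25, 0.5, 0.5, 0.5.
g(4) = 0.625, g(4.25) = 20/33, g(4.75) = 4/7, g(5) = 5/9, g(5.5) = 10/19, g(6) = 0.5, g(6.5) = 10/21.
On each subinterval the trapezoid contributes (Δt_i/2)·[g(t_{i-1}) + g(t_i)].
Sum ≈ 1.3602.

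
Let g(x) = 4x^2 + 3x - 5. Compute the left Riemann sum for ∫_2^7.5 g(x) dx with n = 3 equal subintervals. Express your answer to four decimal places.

408.3241

Δx = (7.5 − 2)/3 = 11/6.
Left endpoints: 2, 23/6, 17/3.
g(2) = 17, g(23/6) = 1175/18, g(17/3) = 1264/9.
Sum = Δx · [g(2) + g(23/6) + g(17/3)].
Sum ≈ 408.3241.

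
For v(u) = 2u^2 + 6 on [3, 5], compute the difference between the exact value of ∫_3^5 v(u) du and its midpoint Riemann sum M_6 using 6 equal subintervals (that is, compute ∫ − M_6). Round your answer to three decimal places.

0.037

Exact integral: ∫_3^5 v(u) du ≈ 77.33333.
M_6 ≈ 77.29630.
Error ≈ 77.33333 − 77.29630 ≈ 0.037.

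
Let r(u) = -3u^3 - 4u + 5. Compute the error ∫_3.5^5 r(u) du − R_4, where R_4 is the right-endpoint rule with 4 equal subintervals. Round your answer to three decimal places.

Exact integral: ∫_3.5^5 r(u) du = -374.203125.
R_4 ≈ -422.86816.
Error ≈ -374.203125 − (-422.86816) ≈ 48.665.

48.665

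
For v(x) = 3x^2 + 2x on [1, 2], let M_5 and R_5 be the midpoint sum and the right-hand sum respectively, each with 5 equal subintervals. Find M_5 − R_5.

-1.13

M_5 = 9.99.
R_5 = 11.12.
M_5 − R_5 = -1.13.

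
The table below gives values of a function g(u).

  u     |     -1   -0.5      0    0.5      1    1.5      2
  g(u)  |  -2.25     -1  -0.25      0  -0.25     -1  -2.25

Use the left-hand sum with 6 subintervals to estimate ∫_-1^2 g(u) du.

Δu = 0.5.
Sum = 0.5·[(-2.25) + (-1) + (-0.25) + 0 + (-0.25) + (-1)] = -2.375.

-2.375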